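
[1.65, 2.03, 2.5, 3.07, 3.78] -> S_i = 1.65*1.23^i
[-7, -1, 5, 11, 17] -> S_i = -7 + 6*i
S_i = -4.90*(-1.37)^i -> [-4.9, 6.71, -9.2, 12.6, -17.26]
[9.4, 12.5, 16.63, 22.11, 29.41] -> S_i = 9.40*1.33^i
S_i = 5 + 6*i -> [5, 11, 17, 23, 29]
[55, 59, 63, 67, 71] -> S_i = 55 + 4*i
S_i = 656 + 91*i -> [656, 747, 838, 929, 1020]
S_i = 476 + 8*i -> [476, 484, 492, 500, 508]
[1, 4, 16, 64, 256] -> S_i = 1*4^i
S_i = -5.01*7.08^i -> [-5.01, -35.47, -251.13, -1778.02, -12588.41]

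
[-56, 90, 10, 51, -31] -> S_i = Random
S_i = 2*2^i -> [2, 4, 8, 16, 32]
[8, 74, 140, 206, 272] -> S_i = 8 + 66*i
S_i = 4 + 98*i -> [4, 102, 200, 298, 396]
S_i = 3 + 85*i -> [3, 88, 173, 258, 343]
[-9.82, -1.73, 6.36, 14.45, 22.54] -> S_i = -9.82 + 8.09*i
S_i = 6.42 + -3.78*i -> [6.42, 2.64, -1.14, -4.92, -8.7]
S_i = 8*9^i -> [8, 72, 648, 5832, 52488]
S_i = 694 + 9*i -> [694, 703, 712, 721, 730]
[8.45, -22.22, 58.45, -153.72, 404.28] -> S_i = 8.45*(-2.63)^i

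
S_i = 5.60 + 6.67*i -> [5.6, 12.27, 18.94, 25.61, 32.28]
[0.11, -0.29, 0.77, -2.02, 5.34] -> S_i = 0.11*(-2.64)^i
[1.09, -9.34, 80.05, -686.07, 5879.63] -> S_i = 1.09*(-8.57)^i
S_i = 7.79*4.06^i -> [7.79, 31.63, 128.41, 521.33, 2116.61]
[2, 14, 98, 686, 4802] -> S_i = 2*7^i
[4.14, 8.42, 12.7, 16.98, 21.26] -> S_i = 4.14 + 4.28*i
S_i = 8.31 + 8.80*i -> [8.31, 17.11, 25.91, 34.71, 43.51]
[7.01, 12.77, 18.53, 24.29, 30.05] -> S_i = 7.01 + 5.76*i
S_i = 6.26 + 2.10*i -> [6.26, 8.36, 10.46, 12.56, 14.66]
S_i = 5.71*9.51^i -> [5.71, 54.3, 516.41, 4911.09, 46704.44]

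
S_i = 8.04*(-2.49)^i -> [8.04, -20.02, 49.85, -124.12, 309.07]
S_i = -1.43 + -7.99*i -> [-1.43, -9.42, -17.41, -25.4, -33.39]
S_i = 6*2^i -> [6, 12, 24, 48, 96]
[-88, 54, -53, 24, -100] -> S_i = Random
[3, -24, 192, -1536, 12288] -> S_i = 3*-8^i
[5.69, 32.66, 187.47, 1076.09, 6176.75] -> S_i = 5.69*5.74^i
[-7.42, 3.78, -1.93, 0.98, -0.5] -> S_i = -7.42*(-0.51)^i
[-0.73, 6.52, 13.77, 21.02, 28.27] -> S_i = -0.73 + 7.25*i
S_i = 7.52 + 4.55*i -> [7.52, 12.07, 16.62, 21.17, 25.72]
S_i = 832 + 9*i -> [832, 841, 850, 859, 868]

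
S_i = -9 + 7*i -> [-9, -2, 5, 12, 19]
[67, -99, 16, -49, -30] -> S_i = Random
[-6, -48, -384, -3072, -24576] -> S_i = -6*8^i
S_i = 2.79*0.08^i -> [2.79, 0.22, 0.02, 0.0, 0.0]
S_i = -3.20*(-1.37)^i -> [-3.2, 4.38, -6.01, 8.23, -11.27]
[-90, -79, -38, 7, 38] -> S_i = Random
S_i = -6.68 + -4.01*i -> [-6.68, -10.69, -14.7, -18.71, -22.72]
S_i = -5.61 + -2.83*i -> [-5.61, -8.44, -11.27, -14.1, -16.93]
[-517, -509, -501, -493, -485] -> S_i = -517 + 8*i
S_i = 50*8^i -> [50, 400, 3200, 25600, 204800]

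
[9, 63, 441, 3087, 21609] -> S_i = 9*7^i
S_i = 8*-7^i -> [8, -56, 392, -2744, 19208]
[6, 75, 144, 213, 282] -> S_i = 6 + 69*i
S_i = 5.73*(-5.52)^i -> [5.73, -31.63, 174.6, -963.77, 5319.99]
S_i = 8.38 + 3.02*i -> [8.38, 11.4, 14.42, 17.44, 20.46]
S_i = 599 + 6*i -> [599, 605, 611, 617, 623]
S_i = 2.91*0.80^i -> [2.91, 2.33, 1.86, 1.49, 1.19]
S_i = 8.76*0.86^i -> [8.76, 7.53, 6.48, 5.57, 4.79]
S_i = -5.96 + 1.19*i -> [-5.96, -4.77, -3.58, -2.39, -1.2]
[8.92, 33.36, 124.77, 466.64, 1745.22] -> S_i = 8.92*3.74^i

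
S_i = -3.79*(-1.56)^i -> [-3.79, 5.91, -9.22, 14.39, -22.45]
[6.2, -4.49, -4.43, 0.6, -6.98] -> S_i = Random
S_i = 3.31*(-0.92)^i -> [3.31, -3.05, 2.8, -2.58, 2.37]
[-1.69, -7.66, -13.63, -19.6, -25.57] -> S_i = -1.69 + -5.97*i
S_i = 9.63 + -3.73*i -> [9.63, 5.9, 2.17, -1.56, -5.29]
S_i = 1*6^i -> [1, 6, 36, 216, 1296]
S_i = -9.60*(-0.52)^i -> [-9.6, 4.99, -2.6, 1.35, -0.7]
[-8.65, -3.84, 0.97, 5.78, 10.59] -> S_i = -8.65 + 4.81*i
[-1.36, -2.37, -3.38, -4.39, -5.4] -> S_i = -1.36 + -1.01*i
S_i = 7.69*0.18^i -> [7.69, 1.38, 0.25, 0.04, 0.01]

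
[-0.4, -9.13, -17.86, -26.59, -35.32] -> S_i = -0.40 + -8.73*i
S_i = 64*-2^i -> [64, -128, 256, -512, 1024]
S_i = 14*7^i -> [14, 98, 686, 4802, 33614]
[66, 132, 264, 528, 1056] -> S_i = 66*2^i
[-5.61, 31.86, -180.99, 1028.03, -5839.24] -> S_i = -5.61*(-5.68)^i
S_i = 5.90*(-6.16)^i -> [5.9, -36.34, 223.88, -1379.09, 8495.22]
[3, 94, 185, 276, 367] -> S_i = 3 + 91*i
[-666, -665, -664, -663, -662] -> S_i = -666 + 1*i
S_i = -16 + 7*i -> [-16, -9, -2, 5, 12]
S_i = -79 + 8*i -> [-79, -71, -63, -55, -47]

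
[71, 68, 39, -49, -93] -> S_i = Random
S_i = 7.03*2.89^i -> [7.03, 20.32, 58.72, 169.69, 490.4]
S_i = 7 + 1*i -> [7, 8, 9, 10, 11]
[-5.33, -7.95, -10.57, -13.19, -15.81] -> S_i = -5.33 + -2.62*i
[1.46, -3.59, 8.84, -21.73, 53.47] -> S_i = 1.46*(-2.46)^i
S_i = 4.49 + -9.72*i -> [4.49, -5.23, -14.95, -24.67, -34.39]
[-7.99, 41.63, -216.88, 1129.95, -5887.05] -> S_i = -7.99*(-5.21)^i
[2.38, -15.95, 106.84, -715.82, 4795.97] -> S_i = 2.38*(-6.70)^i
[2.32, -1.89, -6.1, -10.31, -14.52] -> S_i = 2.32 + -4.21*i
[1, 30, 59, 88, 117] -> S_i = 1 + 29*i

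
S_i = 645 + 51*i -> [645, 696, 747, 798, 849]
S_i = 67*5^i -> [67, 335, 1675, 8375, 41875]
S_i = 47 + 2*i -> [47, 49, 51, 53, 55]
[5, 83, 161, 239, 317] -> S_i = 5 + 78*i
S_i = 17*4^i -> [17, 68, 272, 1088, 4352]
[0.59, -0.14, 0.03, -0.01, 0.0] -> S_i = 0.59*(-0.24)^i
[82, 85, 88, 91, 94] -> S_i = 82 + 3*i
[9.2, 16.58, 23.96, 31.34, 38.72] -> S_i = 9.20 + 7.38*i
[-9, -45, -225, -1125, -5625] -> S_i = -9*5^i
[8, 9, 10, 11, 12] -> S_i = 8 + 1*i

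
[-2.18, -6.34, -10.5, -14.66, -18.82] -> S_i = -2.18 + -4.16*i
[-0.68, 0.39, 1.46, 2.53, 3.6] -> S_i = -0.68 + 1.07*i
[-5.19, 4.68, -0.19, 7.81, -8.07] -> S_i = Random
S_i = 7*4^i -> [7, 28, 112, 448, 1792]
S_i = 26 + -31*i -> [26, -5, -36, -67, -98]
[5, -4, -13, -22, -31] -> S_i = 5 + -9*i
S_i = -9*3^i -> [-9, -27, -81, -243, -729]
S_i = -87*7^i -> [-87, -609, -4263, -29841, -208887]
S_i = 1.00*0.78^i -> [1.0, 0.78, 0.61, 0.47, 0.37]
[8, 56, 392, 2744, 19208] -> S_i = 8*7^i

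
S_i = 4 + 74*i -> [4, 78, 152, 226, 300]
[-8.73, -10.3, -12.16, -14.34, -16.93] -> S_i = -8.73*1.18^i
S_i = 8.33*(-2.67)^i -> [8.33, -22.24, 59.38, -158.55, 423.34]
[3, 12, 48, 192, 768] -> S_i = 3*4^i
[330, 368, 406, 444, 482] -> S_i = 330 + 38*i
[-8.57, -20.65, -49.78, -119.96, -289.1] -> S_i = -8.57*2.41^i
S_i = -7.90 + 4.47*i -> [-7.9, -3.43, 1.04, 5.51, 9.98]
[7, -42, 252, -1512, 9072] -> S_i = 7*-6^i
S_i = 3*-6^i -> [3, -18, 108, -648, 3888]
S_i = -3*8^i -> [-3, -24, -192, -1536, -12288]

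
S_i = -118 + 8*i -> [-118, -110, -102, -94, -86]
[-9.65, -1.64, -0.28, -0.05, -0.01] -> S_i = -9.65*0.17^i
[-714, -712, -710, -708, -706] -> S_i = -714 + 2*i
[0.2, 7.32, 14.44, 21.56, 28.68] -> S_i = 0.20 + 7.12*i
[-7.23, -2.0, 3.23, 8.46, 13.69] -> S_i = -7.23 + 5.23*i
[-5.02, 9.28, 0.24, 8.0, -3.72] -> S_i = Random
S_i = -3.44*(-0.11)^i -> [-3.44, 0.38, -0.04, 0.0, -0.0]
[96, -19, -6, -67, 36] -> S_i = Random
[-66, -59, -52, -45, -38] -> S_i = -66 + 7*i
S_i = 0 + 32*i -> [0, 32, 64, 96, 128]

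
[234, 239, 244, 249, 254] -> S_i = 234 + 5*i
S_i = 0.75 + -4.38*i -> [0.75, -3.63, -8.01, -12.39, -16.77]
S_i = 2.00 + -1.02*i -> [2.0, 0.98, -0.04, -1.06, -2.08]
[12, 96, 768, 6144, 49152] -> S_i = 12*8^i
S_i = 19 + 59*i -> [19, 78, 137, 196, 255]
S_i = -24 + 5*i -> [-24, -19, -14, -9, -4]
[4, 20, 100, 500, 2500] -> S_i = 4*5^i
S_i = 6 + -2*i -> [6, 4, 2, 0, -2]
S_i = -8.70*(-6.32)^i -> [-8.7, 54.98, -347.5, 2196.19, -13879.94]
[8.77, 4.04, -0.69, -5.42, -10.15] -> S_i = 8.77 + -4.73*i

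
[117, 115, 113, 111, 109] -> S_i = 117 + -2*i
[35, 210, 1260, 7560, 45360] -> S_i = 35*6^i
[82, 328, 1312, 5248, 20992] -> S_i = 82*4^i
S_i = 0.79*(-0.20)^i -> [0.79, -0.16, 0.03, -0.01, 0.0]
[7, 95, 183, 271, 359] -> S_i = 7 + 88*i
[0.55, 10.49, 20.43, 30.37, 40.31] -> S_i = 0.55 + 9.94*i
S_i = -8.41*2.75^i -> [-8.41, -23.13, -63.6, -174.9, -480.98]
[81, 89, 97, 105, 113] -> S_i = 81 + 8*i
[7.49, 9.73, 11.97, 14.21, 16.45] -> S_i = 7.49 + 2.24*i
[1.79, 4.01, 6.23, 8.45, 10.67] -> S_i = 1.79 + 2.22*i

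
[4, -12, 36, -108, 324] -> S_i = 4*-3^i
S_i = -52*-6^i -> [-52, 312, -1872, 11232, -67392]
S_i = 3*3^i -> [3, 9, 27, 81, 243]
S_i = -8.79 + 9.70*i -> [-8.79, 0.91, 10.61, 20.31, 30.01]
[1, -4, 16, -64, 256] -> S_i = 1*-4^i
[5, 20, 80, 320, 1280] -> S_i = 5*4^i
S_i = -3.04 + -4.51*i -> [-3.04, -7.55, -12.06, -16.57, -21.08]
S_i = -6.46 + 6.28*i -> [-6.46, -0.18, 6.1, 12.38, 18.66]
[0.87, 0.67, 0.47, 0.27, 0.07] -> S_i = 0.87 + -0.20*i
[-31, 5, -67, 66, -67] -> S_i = Random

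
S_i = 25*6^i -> [25, 150, 900, 5400, 32400]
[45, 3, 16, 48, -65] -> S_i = Random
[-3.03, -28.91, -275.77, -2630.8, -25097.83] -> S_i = -3.03*9.54^i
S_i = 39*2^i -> [39, 78, 156, 312, 624]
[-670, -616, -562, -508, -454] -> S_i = -670 + 54*i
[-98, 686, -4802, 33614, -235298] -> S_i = -98*-7^i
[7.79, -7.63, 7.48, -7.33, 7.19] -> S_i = 7.79*(-0.98)^i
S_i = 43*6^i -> [43, 258, 1548, 9288, 55728]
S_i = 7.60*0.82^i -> [7.6, 6.23, 5.11, 4.19, 3.44]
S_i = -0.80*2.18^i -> [-0.8, -1.74, -3.8, -8.29, -18.07]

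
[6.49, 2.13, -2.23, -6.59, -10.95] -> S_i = 6.49 + -4.36*i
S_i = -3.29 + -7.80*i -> [-3.29, -11.09, -18.89, -26.69, -34.49]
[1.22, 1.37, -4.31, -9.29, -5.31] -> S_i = Random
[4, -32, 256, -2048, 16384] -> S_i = 4*-8^i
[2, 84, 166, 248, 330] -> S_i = 2 + 82*i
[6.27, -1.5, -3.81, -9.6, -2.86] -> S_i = Random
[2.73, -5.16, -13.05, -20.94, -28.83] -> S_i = 2.73 + -7.89*i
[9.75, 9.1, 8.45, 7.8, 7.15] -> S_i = 9.75 + -0.65*i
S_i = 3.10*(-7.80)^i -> [3.1, -24.18, 188.6, -1471.11, 11474.67]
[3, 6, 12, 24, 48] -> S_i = 3*2^i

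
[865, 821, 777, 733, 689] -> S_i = 865 + -44*i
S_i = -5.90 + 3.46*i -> [-5.9, -2.44, 1.02, 4.48, 7.94]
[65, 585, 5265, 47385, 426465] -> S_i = 65*9^i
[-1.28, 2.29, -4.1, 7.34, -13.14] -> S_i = -1.28*(-1.79)^i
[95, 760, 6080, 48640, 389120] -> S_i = 95*8^i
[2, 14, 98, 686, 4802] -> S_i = 2*7^i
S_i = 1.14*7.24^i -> [1.14, 8.25, 59.76, 432.63, 3132.27]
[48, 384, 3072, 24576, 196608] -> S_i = 48*8^i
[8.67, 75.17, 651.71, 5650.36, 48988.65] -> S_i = 8.67*8.67^i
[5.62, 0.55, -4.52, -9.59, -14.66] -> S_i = 5.62 + -5.07*i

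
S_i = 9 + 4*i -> [9, 13, 17, 21, 25]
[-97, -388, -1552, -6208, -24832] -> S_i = -97*4^i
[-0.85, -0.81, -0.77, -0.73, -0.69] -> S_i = -0.85*0.95^i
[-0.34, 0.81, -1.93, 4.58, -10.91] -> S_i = -0.34*(-2.38)^i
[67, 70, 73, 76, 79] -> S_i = 67 + 3*i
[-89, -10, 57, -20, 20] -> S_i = Random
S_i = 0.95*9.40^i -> [0.95, 8.93, 83.94, 789.05, 7417.12]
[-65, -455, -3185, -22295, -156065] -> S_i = -65*7^i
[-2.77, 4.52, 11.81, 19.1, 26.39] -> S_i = -2.77 + 7.29*i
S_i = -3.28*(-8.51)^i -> [-3.28, 27.91, -237.54, 2021.45, -17202.52]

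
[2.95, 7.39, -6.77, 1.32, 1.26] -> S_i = Random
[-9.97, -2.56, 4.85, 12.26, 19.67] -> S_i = -9.97 + 7.41*i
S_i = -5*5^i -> [-5, -25, -125, -625, -3125]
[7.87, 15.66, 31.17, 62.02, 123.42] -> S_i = 7.87*1.99^i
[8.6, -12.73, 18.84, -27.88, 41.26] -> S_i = 8.60*(-1.48)^i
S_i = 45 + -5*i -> [45, 40, 35, 30, 25]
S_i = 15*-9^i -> [15, -135, 1215, -10935, 98415]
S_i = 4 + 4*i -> [4, 8, 12, 16, 20]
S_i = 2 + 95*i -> [2, 97, 192, 287, 382]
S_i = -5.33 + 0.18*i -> [-5.33, -5.15, -4.97, -4.79, -4.61]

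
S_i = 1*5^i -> [1, 5, 25, 125, 625]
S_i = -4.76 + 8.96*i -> [-4.76, 4.2, 13.16, 22.12, 31.08]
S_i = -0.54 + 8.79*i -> [-0.54, 8.25, 17.04, 25.83, 34.62]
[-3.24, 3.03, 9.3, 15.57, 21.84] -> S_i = -3.24 + 6.27*i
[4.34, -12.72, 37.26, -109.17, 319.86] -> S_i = 4.34*(-2.93)^i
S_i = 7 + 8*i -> [7, 15, 23, 31, 39]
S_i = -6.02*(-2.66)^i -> [-6.02, 16.01, -42.6, 113.3, -301.39]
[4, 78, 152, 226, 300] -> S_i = 4 + 74*i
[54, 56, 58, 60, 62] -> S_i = 54 + 2*i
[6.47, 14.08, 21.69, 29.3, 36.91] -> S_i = 6.47 + 7.61*i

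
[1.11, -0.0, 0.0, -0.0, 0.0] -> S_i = 1.11*-0.00^i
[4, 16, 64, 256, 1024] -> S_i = 4*4^i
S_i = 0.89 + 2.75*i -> [0.89, 3.64, 6.39, 9.14, 11.89]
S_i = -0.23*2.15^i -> [-0.23, -0.49, -1.06, -2.29, -4.91]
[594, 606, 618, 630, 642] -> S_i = 594 + 12*i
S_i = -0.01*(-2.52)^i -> [-0.01, 0.03, -0.06, 0.16, -0.4]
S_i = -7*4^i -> [-7, -28, -112, -448, -1792]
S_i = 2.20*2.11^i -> [2.2, 4.64, 9.79, 20.67, 43.61]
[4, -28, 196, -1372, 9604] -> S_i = 4*-7^i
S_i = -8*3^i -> [-8, -24, -72, -216, -648]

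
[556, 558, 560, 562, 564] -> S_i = 556 + 2*i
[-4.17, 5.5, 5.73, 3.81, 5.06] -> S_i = Random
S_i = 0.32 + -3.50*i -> [0.32, -3.18, -6.68, -10.18, -13.68]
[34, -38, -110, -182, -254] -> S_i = 34 + -72*i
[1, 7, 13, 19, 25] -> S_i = 1 + 6*i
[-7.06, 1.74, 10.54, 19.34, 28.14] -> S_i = -7.06 + 8.80*i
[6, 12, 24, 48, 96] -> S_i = 6*2^i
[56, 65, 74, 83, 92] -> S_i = 56 + 9*i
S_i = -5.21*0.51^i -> [-5.21, -2.66, -1.36, -0.69, -0.35]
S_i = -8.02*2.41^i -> [-8.02, -19.33, -46.58, -112.26, -270.55]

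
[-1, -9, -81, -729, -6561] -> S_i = -1*9^i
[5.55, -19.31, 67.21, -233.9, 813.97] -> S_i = 5.55*(-3.48)^i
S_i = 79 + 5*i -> [79, 84, 89, 94, 99]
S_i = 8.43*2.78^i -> [8.43, 23.44, 65.15, 181.12, 503.51]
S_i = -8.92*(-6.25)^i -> [-8.92, 55.75, -348.44, 2177.73, -13610.84]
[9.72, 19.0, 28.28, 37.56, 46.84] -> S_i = 9.72 + 9.28*i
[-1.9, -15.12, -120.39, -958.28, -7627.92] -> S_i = -1.90*7.96^i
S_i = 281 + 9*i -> [281, 290, 299, 308, 317]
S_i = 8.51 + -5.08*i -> [8.51, 3.43, -1.65, -6.73, -11.81]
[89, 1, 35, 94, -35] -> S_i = Random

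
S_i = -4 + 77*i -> [-4, 73, 150, 227, 304]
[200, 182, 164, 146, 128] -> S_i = 200 + -18*i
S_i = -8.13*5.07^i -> [-8.13, -41.22, -208.98, -1059.53, -5371.83]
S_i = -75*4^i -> [-75, -300, -1200, -4800, -19200]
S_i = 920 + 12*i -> [920, 932, 944, 956, 968]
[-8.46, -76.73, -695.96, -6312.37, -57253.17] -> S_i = -8.46*9.07^i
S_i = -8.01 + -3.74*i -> [-8.01, -11.75, -15.49, -19.23, -22.97]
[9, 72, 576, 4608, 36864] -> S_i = 9*8^i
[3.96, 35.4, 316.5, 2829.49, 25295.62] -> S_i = 3.96*8.94^i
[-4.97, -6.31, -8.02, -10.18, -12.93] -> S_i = -4.97*1.27^i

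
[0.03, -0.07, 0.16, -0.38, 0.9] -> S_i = 0.03*(-2.34)^i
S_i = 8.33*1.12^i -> [8.33, 9.33, 10.45, 11.7, 13.11]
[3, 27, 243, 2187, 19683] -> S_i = 3*9^i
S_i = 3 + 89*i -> [3, 92, 181, 270, 359]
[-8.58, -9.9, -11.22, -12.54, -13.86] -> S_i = -8.58 + -1.32*i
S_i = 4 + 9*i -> [4, 13, 22, 31, 40]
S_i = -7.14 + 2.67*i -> [-7.14, -4.47, -1.8, 0.87, 3.54]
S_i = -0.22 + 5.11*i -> [-0.22, 4.89, 10.0, 15.11, 20.22]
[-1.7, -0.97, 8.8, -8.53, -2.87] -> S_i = Random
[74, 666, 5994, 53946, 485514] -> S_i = 74*9^i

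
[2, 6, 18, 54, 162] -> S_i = 2*3^i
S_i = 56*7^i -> [56, 392, 2744, 19208, 134456]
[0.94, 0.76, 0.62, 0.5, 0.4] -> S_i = 0.94*0.81^i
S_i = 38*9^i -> [38, 342, 3078, 27702, 249318]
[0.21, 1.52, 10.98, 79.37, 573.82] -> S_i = 0.21*7.23^i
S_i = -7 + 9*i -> [-7, 2, 11, 20, 29]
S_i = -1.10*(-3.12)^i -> [-1.1, 3.43, -10.71, 33.41, -104.23]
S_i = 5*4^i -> [5, 20, 80, 320, 1280]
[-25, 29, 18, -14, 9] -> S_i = Random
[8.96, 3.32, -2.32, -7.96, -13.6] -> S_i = 8.96 + -5.64*i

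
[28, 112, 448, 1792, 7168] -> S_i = 28*4^i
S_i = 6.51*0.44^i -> [6.51, 2.86, 1.26, 0.55, 0.24]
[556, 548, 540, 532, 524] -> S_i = 556 + -8*i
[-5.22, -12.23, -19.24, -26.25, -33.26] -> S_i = -5.22 + -7.01*i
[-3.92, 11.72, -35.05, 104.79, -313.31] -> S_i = -3.92*(-2.99)^i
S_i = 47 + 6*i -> [47, 53, 59, 65, 71]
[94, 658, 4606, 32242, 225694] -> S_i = 94*7^i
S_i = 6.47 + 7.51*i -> [6.47, 13.98, 21.49, 29.0, 36.51]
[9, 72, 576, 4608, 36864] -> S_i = 9*8^i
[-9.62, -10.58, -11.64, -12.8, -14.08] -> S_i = -9.62*1.10^i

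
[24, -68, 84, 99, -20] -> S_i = Random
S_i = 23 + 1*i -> [23, 24, 25, 26, 27]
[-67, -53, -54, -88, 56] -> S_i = Random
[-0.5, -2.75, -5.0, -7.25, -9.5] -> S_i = -0.50 + -2.25*i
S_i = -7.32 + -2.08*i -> [-7.32, -9.4, -11.48, -13.56, -15.64]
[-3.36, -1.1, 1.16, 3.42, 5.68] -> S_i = -3.36 + 2.26*i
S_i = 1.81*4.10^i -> [1.81, 7.42, 30.43, 124.75, 511.46]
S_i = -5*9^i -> [-5, -45, -405, -3645, -32805]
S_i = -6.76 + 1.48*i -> [-6.76, -5.28, -3.8, -2.32, -0.84]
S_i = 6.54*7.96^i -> [6.54, 52.06, 414.38, 3298.5, 26256.09]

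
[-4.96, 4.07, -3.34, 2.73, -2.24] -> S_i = -4.96*(-0.82)^i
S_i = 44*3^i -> [44, 132, 396, 1188, 3564]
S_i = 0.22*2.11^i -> [0.22, 0.46, 0.98, 2.07, 4.36]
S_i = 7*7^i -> [7, 49, 343, 2401, 16807]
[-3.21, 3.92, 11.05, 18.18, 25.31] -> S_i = -3.21 + 7.13*i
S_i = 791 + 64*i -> [791, 855, 919, 983, 1047]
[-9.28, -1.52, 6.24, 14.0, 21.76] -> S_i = -9.28 + 7.76*i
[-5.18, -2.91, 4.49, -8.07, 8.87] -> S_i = Random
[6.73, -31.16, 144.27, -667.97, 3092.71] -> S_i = 6.73*(-4.63)^i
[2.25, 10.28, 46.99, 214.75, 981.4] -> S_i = 2.25*4.57^i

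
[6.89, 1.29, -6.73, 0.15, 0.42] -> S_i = Random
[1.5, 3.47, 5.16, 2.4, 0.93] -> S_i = Random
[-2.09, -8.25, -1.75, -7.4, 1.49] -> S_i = Random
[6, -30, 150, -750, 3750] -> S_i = 6*-5^i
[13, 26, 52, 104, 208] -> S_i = 13*2^i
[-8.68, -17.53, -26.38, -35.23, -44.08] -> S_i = -8.68 + -8.85*i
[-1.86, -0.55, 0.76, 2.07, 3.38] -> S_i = -1.86 + 1.31*i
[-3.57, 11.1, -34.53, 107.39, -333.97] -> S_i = -3.57*(-3.11)^i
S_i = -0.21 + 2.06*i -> [-0.21, 1.85, 3.91, 5.97, 8.03]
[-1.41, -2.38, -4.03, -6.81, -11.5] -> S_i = -1.41*1.69^i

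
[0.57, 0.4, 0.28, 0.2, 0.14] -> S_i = 0.57*0.70^i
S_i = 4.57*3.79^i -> [4.57, 17.32, 65.64, 248.79, 942.92]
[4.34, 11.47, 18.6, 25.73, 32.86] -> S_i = 4.34 + 7.13*i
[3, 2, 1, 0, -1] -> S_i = 3 + -1*i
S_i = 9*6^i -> [9, 54, 324, 1944, 11664]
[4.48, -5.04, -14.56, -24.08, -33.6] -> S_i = 4.48 + -9.52*i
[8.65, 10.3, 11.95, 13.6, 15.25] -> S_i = 8.65 + 1.65*i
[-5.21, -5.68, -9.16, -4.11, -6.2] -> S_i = Random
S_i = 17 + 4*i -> [17, 21, 25, 29, 33]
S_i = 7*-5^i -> [7, -35, 175, -875, 4375]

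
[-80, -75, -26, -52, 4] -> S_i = Random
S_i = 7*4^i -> [7, 28, 112, 448, 1792]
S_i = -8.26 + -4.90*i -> [-8.26, -13.16, -18.06, -22.96, -27.86]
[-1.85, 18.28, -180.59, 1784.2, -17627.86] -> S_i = -1.85*(-9.88)^i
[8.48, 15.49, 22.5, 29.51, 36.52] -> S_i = 8.48 + 7.01*i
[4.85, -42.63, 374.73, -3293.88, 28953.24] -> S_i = 4.85*(-8.79)^i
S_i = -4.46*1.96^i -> [-4.46, -8.74, -17.13, -33.58, -65.82]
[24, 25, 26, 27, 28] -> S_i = 24 + 1*i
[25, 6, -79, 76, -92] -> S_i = Random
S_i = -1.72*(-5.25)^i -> [-1.72, 9.03, -47.41, 248.89, -1306.67]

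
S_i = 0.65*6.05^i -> [0.65, 3.93, 23.79, 143.94, 870.83]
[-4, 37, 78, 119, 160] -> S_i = -4 + 41*i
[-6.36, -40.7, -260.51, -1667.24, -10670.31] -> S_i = -6.36*6.40^i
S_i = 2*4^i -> [2, 8, 32, 128, 512]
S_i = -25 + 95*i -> [-25, 70, 165, 260, 355]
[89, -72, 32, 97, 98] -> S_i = Random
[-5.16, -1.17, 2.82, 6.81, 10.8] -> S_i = -5.16 + 3.99*i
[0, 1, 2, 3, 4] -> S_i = 0 + 1*i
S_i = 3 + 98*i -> [3, 101, 199, 297, 395]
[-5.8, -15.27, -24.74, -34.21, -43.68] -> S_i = -5.80 + -9.47*i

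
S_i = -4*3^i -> [-4, -12, -36, -108, -324]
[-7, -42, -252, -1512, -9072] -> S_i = -7*6^i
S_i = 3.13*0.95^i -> [3.13, 2.97, 2.82, 2.68, 2.55]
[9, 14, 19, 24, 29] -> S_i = 9 + 5*i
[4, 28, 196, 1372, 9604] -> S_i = 4*7^i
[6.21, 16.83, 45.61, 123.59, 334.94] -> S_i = 6.21*2.71^i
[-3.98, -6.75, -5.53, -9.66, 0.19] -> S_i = Random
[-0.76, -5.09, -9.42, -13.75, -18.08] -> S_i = -0.76 + -4.33*i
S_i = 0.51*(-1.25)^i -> [0.51, -0.64, 0.8, -1.0, 1.25]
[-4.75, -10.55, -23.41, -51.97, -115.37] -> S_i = -4.75*2.22^i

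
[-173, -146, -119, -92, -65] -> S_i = -173 + 27*i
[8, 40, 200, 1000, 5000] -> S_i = 8*5^i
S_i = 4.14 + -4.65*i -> [4.14, -0.51, -5.16, -9.81, -14.46]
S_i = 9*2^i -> [9, 18, 36, 72, 144]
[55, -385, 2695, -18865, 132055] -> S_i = 55*-7^i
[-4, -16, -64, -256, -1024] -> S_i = -4*4^i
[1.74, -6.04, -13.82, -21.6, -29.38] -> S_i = 1.74 + -7.78*i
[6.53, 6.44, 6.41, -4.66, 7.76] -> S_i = Random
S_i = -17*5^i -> [-17, -85, -425, -2125, -10625]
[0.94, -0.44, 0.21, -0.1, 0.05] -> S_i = 0.94*(-0.47)^i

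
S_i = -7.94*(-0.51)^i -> [-7.94, 4.05, -2.07, 1.05, -0.54]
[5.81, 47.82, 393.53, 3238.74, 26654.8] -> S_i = 5.81*8.23^i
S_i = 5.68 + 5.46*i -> [5.68, 11.14, 16.6, 22.06, 27.52]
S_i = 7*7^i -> [7, 49, 343, 2401, 16807]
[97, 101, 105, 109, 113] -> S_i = 97 + 4*i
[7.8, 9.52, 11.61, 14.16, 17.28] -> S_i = 7.80*1.22^i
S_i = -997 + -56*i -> [-997, -1053, -1109, -1165, -1221]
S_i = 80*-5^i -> [80, -400, 2000, -10000, 50000]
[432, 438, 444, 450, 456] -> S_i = 432 + 6*i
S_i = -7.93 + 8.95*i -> [-7.93, 1.02, 9.97, 18.92, 27.87]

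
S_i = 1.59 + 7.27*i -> [1.59, 8.86, 16.13, 23.4, 30.67]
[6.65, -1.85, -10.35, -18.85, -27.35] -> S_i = 6.65 + -8.50*i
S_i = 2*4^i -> [2, 8, 32, 128, 512]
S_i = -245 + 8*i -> [-245, -237, -229, -221, -213]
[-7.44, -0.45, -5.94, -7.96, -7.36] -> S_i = Random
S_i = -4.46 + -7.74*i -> [-4.46, -12.2, -19.94, -27.68, -35.42]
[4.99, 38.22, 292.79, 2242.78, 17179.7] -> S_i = 4.99*7.66^i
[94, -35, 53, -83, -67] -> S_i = Random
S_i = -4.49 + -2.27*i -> [-4.49, -6.76, -9.03, -11.3, -13.57]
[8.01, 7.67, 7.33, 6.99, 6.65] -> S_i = 8.01 + -0.34*i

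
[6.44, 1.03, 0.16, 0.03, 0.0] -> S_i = 6.44*0.16^i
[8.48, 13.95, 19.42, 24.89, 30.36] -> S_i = 8.48 + 5.47*i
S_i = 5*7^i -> [5, 35, 245, 1715, 12005]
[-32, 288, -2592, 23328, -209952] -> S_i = -32*-9^i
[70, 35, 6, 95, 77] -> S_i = Random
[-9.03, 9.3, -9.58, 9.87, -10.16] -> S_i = -9.03*(-1.03)^i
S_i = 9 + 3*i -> [9, 12, 15, 18, 21]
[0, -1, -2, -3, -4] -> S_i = 0 + -1*i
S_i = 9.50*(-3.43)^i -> [9.5, -32.58, 111.77, -383.36, 1314.92]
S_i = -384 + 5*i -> [-384, -379, -374, -369, -364]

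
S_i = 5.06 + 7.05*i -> [5.06, 12.11, 19.16, 26.21, 33.26]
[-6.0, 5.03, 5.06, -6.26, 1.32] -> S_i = Random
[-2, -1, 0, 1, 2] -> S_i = -2 + 1*i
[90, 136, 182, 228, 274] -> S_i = 90 + 46*i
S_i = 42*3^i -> [42, 126, 378, 1134, 3402]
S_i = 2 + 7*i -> [2, 9, 16, 23, 30]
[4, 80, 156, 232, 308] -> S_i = 4 + 76*i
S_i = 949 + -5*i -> [949, 944, 939, 934, 929]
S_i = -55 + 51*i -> [-55, -4, 47, 98, 149]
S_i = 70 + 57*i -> [70, 127, 184, 241, 298]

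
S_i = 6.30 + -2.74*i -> [6.3, 3.56, 0.82, -1.92, -4.66]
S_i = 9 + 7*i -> [9, 16, 23, 30, 37]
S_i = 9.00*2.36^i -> [9.0, 21.24, 50.13, 118.3, 279.18]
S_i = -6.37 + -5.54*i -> [-6.37, -11.91, -17.45, -22.99, -28.53]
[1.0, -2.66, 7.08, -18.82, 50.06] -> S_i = 1.00*(-2.66)^i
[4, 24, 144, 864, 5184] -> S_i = 4*6^i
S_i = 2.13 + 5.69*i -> [2.13, 7.82, 13.51, 19.2, 24.89]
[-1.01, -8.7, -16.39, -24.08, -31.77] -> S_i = -1.01 + -7.69*i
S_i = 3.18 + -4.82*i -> [3.18, -1.64, -6.46, -11.28, -16.1]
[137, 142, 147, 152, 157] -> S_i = 137 + 5*i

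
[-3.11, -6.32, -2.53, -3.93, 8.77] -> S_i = Random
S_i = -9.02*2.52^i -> [-9.02, -22.73, -57.28, -144.35, -363.75]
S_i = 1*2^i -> [1, 2, 4, 8, 16]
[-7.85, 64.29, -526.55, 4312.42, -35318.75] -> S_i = -7.85*(-8.19)^i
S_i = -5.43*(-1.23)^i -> [-5.43, 6.68, -8.22, 10.1, -12.43]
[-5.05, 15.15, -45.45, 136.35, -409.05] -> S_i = -5.05*(-3.00)^i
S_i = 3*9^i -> [3, 27, 243, 2187, 19683]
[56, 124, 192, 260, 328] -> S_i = 56 + 68*i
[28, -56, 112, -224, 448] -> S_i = 28*-2^i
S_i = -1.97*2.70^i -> [-1.97, -5.32, -14.36, -38.78, -104.69]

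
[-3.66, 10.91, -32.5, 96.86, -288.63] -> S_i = -3.66*(-2.98)^i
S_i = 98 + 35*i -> [98, 133, 168, 203, 238]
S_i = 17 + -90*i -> [17, -73, -163, -253, -343]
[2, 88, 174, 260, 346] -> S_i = 2 + 86*i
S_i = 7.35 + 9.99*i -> [7.35, 17.34, 27.33, 37.32, 47.31]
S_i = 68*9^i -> [68, 612, 5508, 49572, 446148]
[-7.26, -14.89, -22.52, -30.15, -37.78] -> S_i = -7.26 + -7.63*i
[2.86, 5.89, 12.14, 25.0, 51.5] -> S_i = 2.86*2.06^i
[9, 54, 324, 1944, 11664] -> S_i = 9*6^i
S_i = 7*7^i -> [7, 49, 343, 2401, 16807]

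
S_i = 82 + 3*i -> [82, 85, 88, 91, 94]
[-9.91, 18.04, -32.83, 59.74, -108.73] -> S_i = -9.91*(-1.82)^i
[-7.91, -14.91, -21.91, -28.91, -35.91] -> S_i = -7.91 + -7.00*i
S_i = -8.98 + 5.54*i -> [-8.98, -3.44, 2.1, 7.64, 13.18]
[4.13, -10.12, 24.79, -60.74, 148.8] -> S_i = 4.13*(-2.45)^i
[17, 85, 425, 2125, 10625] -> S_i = 17*5^i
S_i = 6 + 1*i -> [6, 7, 8, 9, 10]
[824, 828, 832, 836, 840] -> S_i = 824 + 4*i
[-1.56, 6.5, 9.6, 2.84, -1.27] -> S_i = Random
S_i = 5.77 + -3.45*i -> [5.77, 2.32, -1.13, -4.58, -8.03]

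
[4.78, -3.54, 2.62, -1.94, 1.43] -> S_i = 4.78*(-0.74)^i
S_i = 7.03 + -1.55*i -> [7.03, 5.48, 3.93, 2.38, 0.83]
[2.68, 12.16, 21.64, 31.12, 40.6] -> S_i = 2.68 + 9.48*i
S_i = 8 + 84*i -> [8, 92, 176, 260, 344]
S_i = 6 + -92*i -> [6, -86, -178, -270, -362]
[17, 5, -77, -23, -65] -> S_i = Random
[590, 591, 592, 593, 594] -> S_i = 590 + 1*i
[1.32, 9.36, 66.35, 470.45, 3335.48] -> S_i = 1.32*7.09^i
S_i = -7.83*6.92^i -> [-7.83, -54.18, -374.95, -2594.66, -17955.03]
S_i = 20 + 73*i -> [20, 93, 166, 239, 312]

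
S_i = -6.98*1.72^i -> [-6.98, -12.01, -20.65, -35.52, -61.09]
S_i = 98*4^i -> [98, 392, 1568, 6272, 25088]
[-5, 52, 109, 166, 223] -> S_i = -5 + 57*i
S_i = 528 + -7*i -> [528, 521, 514, 507, 500]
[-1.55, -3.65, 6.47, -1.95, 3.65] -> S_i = Random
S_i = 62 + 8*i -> [62, 70, 78, 86, 94]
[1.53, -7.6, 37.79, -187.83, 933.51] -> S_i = 1.53*(-4.97)^i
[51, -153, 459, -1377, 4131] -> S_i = 51*-3^i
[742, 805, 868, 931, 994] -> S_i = 742 + 63*i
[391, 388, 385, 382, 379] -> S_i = 391 + -3*i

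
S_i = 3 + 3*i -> [3, 6, 9, 12, 15]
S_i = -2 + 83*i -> [-2, 81, 164, 247, 330]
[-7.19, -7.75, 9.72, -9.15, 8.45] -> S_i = Random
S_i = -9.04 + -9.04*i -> [-9.04, -18.08, -27.12, -36.16, -45.2]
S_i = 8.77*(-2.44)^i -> [8.77, -21.4, 52.21, -127.4, 310.86]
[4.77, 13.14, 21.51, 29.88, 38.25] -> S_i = 4.77 + 8.37*i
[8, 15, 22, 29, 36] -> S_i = 8 + 7*i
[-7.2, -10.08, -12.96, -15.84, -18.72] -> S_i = -7.20 + -2.88*i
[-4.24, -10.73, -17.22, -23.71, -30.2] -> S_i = -4.24 + -6.49*i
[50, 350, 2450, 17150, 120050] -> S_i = 50*7^i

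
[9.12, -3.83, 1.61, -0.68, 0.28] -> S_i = 9.12*(-0.42)^i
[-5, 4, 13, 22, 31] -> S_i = -5 + 9*i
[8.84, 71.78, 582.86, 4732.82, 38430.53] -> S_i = 8.84*8.12^i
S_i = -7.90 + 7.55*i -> [-7.9, -0.35, 7.2, 14.75, 22.3]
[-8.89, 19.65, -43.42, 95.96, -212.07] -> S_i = -8.89*(-2.21)^i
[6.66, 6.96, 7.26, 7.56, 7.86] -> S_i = 6.66 + 0.30*i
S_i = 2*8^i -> [2, 16, 128, 1024, 8192]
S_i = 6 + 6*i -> [6, 12, 18, 24, 30]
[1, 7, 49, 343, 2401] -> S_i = 1*7^i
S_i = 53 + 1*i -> [53, 54, 55, 56, 57]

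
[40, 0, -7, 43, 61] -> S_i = Random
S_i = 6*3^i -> [6, 18, 54, 162, 486]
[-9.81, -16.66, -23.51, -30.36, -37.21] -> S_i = -9.81 + -6.85*i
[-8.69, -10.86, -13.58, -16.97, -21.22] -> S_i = -8.69*1.25^i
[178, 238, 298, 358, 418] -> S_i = 178 + 60*i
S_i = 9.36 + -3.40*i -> [9.36, 5.96, 2.56, -0.84, -4.24]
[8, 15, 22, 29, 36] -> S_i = 8 + 7*i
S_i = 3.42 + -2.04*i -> [3.42, 1.38, -0.66, -2.7, -4.74]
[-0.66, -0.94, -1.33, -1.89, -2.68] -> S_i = -0.66*1.42^i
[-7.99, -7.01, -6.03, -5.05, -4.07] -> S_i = -7.99 + 0.98*i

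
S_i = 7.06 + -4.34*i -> [7.06, 2.72, -1.62, -5.96, -10.3]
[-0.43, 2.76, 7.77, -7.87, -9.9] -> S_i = Random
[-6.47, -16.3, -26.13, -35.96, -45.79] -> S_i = -6.47 + -9.83*i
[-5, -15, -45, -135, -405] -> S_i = -5*3^i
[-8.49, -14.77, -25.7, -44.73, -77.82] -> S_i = -8.49*1.74^i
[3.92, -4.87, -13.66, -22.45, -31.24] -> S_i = 3.92 + -8.79*i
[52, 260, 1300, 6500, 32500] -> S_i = 52*5^i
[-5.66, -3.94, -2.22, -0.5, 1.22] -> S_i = -5.66 + 1.72*i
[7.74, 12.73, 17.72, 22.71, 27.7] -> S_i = 7.74 + 4.99*i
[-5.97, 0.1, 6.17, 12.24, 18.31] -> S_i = -5.97 + 6.07*i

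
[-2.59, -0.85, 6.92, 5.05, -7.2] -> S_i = Random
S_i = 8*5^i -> [8, 40, 200, 1000, 5000]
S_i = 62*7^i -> [62, 434, 3038, 21266, 148862]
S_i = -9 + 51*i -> [-9, 42, 93, 144, 195]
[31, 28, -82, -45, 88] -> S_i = Random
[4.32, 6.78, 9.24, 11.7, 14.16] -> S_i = 4.32 + 2.46*i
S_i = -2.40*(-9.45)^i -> [-2.4, 22.68, -214.33, 2025.38, -19139.85]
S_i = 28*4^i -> [28, 112, 448, 1792, 7168]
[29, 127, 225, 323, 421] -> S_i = 29 + 98*i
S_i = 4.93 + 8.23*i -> [4.93, 13.16, 21.39, 29.62, 37.85]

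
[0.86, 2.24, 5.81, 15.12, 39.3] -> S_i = 0.86*2.60^i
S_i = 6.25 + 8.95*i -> [6.25, 15.2, 24.15, 33.1, 42.05]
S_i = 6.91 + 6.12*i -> [6.91, 13.03, 19.15, 25.27, 31.39]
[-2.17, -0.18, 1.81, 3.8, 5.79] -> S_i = -2.17 + 1.99*i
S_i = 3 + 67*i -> [3, 70, 137, 204, 271]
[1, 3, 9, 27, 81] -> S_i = 1*3^i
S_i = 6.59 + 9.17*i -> [6.59, 15.76, 24.93, 34.1, 43.27]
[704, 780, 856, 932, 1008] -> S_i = 704 + 76*i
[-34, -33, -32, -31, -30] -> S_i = -34 + 1*i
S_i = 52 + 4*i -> [52, 56, 60, 64, 68]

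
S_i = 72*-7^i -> [72, -504, 3528, -24696, 172872]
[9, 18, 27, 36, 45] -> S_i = 9 + 9*i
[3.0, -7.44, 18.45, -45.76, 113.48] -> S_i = 3.00*(-2.48)^i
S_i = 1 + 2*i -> [1, 3, 5, 7, 9]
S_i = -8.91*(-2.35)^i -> [-8.91, 20.94, -49.21, 115.63, -271.74]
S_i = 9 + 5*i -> [9, 14, 19, 24, 29]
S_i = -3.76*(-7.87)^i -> [-3.76, 29.59, -232.88, 1832.79, -14424.04]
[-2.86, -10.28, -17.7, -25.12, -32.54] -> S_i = -2.86 + -7.42*i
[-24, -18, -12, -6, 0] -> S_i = -24 + 6*i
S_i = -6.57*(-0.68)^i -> [-6.57, 4.47, -3.04, 2.07, -1.4]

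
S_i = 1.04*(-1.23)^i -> [1.04, -1.28, 1.57, -1.94, 2.38]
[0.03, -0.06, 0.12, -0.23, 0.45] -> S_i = 0.03*(-1.97)^i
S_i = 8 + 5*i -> [8, 13, 18, 23, 28]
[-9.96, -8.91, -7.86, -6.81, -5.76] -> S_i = -9.96 + 1.05*i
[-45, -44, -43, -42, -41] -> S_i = -45 + 1*i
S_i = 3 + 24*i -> [3, 27, 51, 75, 99]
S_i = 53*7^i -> [53, 371, 2597, 18179, 127253]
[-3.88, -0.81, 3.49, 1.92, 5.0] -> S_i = Random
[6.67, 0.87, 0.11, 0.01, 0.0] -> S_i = 6.67*0.13^i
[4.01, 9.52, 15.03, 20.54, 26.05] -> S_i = 4.01 + 5.51*i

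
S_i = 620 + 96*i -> [620, 716, 812, 908, 1004]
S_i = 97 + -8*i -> [97, 89, 81, 73, 65]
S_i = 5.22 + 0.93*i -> [5.22, 6.15, 7.08, 8.01, 8.94]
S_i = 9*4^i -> [9, 36, 144, 576, 2304]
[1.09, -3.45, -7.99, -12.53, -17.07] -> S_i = 1.09 + -4.54*i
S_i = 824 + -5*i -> [824, 819, 814, 809, 804]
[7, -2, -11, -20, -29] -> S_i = 7 + -9*i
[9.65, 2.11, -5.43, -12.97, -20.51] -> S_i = 9.65 + -7.54*i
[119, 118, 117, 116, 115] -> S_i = 119 + -1*i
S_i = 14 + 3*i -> [14, 17, 20, 23, 26]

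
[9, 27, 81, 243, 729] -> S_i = 9*3^i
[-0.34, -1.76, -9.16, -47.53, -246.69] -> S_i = -0.34*5.19^i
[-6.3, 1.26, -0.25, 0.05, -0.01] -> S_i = -6.30*(-0.20)^i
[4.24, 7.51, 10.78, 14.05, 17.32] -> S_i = 4.24 + 3.27*i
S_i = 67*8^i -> [67, 536, 4288, 34304, 274432]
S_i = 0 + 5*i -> [0, 5, 10, 15, 20]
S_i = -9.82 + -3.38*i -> [-9.82, -13.2, -16.58, -19.96, -23.34]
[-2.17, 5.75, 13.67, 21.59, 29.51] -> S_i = -2.17 + 7.92*i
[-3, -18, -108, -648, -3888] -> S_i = -3*6^i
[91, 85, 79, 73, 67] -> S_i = 91 + -6*i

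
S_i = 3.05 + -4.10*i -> [3.05, -1.05, -5.15, -9.25, -13.35]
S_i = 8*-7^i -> [8, -56, 392, -2744, 19208]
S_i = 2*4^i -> [2, 8, 32, 128, 512]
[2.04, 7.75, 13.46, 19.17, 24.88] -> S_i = 2.04 + 5.71*i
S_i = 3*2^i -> [3, 6, 12, 24, 48]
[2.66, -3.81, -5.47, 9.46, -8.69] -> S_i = Random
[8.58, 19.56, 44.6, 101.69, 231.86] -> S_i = 8.58*2.28^i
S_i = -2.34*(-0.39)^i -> [-2.34, 0.91, -0.36, 0.14, -0.05]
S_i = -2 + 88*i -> [-2, 86, 174, 262, 350]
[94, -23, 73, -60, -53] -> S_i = Random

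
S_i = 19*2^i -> [19, 38, 76, 152, 304]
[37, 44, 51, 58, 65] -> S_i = 37 + 7*i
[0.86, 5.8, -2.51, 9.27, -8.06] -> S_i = Random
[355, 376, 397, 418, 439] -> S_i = 355 + 21*i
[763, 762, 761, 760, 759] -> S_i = 763 + -1*i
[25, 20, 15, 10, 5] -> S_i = 25 + -5*i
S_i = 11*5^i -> [11, 55, 275, 1375, 6875]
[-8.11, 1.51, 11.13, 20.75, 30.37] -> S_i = -8.11 + 9.62*i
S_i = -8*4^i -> [-8, -32, -128, -512, -2048]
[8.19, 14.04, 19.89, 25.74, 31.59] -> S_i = 8.19 + 5.85*i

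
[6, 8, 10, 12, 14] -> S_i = 6 + 2*i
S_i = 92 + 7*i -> [92, 99, 106, 113, 120]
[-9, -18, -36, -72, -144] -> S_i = -9*2^i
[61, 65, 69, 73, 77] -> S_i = 61 + 4*i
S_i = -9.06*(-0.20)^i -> [-9.06, 1.81, -0.36, 0.07, -0.01]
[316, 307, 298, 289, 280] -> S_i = 316 + -9*i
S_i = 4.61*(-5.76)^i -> [4.61, -26.55, 152.95, -880.98, 5074.47]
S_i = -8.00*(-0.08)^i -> [-8.0, 0.64, -0.05, 0.0, -0.0]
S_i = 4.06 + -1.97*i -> [4.06, 2.09, 0.12, -1.85, -3.82]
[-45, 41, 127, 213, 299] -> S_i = -45 + 86*i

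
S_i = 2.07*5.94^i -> [2.07, 12.3, 73.04, 433.84, 2577.01]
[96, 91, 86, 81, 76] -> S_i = 96 + -5*i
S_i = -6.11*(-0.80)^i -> [-6.11, 4.89, -3.91, 3.13, -2.5]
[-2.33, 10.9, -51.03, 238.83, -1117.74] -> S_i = -2.33*(-4.68)^i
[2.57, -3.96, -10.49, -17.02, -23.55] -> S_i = 2.57 + -6.53*i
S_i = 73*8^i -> [73, 584, 4672, 37376, 299008]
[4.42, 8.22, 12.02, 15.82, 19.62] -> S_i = 4.42 + 3.80*i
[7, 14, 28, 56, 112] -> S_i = 7*2^i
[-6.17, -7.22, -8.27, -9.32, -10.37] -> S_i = -6.17 + -1.05*i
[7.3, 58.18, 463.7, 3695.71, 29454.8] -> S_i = 7.30*7.97^i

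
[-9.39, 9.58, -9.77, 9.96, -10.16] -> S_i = -9.39*(-1.02)^i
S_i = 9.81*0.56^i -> [9.81, 5.49, 3.08, 1.72, 0.96]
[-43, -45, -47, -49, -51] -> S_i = -43 + -2*i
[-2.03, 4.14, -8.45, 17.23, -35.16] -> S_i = -2.03*(-2.04)^i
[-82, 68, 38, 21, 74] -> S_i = Random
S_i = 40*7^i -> [40, 280, 1960, 13720, 96040]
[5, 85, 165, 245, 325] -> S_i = 5 + 80*i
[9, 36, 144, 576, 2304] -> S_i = 9*4^i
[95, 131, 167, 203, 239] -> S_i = 95 + 36*i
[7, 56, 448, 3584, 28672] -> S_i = 7*8^i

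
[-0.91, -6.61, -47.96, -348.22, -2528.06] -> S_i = -0.91*7.26^i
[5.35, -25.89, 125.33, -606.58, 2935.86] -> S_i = 5.35*(-4.84)^i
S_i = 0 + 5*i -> [0, 5, 10, 15, 20]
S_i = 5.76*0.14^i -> [5.76, 0.81, 0.11, 0.02, 0.0]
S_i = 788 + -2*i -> [788, 786, 784, 782, 780]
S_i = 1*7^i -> [1, 7, 49, 343, 2401]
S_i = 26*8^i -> [26, 208, 1664, 13312, 106496]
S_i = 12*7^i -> [12, 84, 588, 4116, 28812]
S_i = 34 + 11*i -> [34, 45, 56, 67, 78]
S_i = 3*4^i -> [3, 12, 48, 192, 768]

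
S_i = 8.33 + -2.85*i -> [8.33, 5.48, 2.63, -0.22, -3.07]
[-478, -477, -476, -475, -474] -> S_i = -478 + 1*i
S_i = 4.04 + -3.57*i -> [4.04, 0.47, -3.1, -6.67, -10.24]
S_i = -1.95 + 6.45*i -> [-1.95, 4.5, 10.95, 17.4, 23.85]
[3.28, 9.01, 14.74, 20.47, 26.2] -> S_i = 3.28 + 5.73*i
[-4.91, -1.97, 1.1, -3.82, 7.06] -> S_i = Random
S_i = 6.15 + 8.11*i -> [6.15, 14.26, 22.37, 30.48, 38.59]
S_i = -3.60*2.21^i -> [-3.6, -7.96, -17.58, -38.86, -85.88]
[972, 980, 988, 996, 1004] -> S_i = 972 + 8*i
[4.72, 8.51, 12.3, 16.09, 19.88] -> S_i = 4.72 + 3.79*i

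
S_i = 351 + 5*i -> [351, 356, 361, 366, 371]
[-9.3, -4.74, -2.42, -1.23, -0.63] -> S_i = -9.30*0.51^i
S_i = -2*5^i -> [-2, -10, -50, -250, -1250]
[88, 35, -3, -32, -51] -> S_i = Random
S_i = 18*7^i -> [18, 126, 882, 6174, 43218]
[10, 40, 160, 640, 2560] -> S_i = 10*4^i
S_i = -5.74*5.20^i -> [-5.74, -29.85, -155.21, -807.09, -4196.87]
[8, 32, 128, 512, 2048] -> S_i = 8*4^i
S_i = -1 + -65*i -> [-1, -66, -131, -196, -261]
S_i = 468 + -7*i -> [468, 461, 454, 447, 440]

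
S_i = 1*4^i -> [1, 4, 16, 64, 256]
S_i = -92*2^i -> [-92, -184, -368, -736, -1472]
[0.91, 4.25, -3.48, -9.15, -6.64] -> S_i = Random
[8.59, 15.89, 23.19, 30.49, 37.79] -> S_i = 8.59 + 7.30*i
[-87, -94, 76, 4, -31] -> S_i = Random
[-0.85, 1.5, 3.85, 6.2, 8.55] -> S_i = -0.85 + 2.35*i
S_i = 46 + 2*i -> [46, 48, 50, 52, 54]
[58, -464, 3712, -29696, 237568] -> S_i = 58*-8^i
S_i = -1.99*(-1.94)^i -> [-1.99, 3.86, -7.49, 14.53, -28.19]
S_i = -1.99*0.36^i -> [-1.99, -0.72, -0.26, -0.09, -0.03]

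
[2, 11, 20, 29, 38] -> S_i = 2 + 9*i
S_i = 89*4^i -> [89, 356, 1424, 5696, 22784]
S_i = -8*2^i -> [-8, -16, -32, -64, -128]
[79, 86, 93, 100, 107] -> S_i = 79 + 7*i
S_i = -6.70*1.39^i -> [-6.7, -9.31, -12.95, -17.99, -25.01]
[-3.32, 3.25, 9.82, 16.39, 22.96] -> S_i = -3.32 + 6.57*i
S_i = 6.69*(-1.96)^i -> [6.69, -13.11, 25.7, -50.37, 98.73]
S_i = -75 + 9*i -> [-75, -66, -57, -48, -39]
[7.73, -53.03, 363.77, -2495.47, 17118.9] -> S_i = 7.73*(-6.86)^i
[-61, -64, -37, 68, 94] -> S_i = Random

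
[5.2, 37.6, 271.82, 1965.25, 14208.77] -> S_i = 5.20*7.23^i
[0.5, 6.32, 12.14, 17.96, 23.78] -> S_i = 0.50 + 5.82*i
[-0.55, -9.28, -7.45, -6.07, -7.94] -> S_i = Random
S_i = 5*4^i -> [5, 20, 80, 320, 1280]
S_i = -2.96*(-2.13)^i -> [-2.96, 6.3, -13.43, 28.6, -60.93]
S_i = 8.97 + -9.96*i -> [8.97, -0.99, -10.95, -20.91, -30.87]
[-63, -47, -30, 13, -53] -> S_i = Random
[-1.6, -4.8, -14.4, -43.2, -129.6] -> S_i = -1.60*3.00^i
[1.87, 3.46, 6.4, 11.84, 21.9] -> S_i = 1.87*1.85^i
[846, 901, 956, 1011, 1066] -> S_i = 846 + 55*i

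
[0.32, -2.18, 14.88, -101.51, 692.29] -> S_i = 0.32*(-6.82)^i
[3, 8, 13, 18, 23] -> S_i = 3 + 5*i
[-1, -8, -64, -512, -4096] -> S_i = -1*8^i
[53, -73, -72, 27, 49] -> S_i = Random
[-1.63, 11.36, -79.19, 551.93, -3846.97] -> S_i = -1.63*(-6.97)^i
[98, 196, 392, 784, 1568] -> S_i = 98*2^i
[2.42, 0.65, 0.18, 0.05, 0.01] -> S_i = 2.42*0.27^i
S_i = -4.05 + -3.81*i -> [-4.05, -7.86, -11.67, -15.48, -19.29]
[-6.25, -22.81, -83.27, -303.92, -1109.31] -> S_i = -6.25*3.65^i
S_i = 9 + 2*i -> [9, 11, 13, 15, 17]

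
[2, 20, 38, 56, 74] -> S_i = 2 + 18*i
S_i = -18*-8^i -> [-18, 144, -1152, 9216, -73728]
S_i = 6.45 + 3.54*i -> [6.45, 9.99, 13.53, 17.07, 20.61]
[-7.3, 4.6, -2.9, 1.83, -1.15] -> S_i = -7.30*(-0.63)^i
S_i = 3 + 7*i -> [3, 10, 17, 24, 31]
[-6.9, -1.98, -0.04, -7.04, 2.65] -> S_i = Random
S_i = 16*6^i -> [16, 96, 576, 3456, 20736]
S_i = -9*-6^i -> [-9, 54, -324, 1944, -11664]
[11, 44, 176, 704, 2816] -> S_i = 11*4^i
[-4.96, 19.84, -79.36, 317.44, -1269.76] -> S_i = -4.96*(-4.00)^i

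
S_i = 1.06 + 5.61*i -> [1.06, 6.67, 12.28, 17.89, 23.5]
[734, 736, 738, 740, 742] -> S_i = 734 + 2*i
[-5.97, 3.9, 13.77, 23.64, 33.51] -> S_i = -5.97 + 9.87*i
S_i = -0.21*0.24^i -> [-0.21, -0.05, -0.01, -0.0, -0.0]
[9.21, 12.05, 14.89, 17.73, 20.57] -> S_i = 9.21 + 2.84*i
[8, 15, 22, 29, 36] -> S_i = 8 + 7*i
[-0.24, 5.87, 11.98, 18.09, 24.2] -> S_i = -0.24 + 6.11*i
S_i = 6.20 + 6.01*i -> [6.2, 12.21, 18.22, 24.23, 30.24]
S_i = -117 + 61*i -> [-117, -56, 5, 66, 127]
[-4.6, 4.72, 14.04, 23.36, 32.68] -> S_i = -4.60 + 9.32*i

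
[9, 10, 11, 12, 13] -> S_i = 9 + 1*i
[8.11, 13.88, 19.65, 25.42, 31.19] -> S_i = 8.11 + 5.77*i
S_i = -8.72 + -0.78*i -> [-8.72, -9.5, -10.28, -11.06, -11.84]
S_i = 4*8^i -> [4, 32, 256, 2048, 16384]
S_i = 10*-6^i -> [10, -60, 360, -2160, 12960]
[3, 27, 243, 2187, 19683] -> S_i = 3*9^i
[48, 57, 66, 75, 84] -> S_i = 48 + 9*i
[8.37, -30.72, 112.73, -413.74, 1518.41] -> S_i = 8.37*(-3.67)^i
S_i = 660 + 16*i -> [660, 676, 692, 708, 724]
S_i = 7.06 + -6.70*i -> [7.06, 0.36, -6.34, -13.04, -19.74]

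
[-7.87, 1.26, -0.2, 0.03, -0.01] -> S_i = -7.87*(-0.16)^i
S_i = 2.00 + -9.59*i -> [2.0, -7.59, -17.18, -26.77, -36.36]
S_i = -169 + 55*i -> [-169, -114, -59, -4, 51]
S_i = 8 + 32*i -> [8, 40, 72, 104, 136]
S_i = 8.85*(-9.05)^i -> [8.85, -80.09, 724.84, -6559.78, 59365.97]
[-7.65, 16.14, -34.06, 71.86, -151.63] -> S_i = -7.65*(-2.11)^i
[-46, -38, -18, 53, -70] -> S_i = Random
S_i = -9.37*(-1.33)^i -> [-9.37, 12.46, -16.57, 22.04, -29.32]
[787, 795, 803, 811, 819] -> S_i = 787 + 8*i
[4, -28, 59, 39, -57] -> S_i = Random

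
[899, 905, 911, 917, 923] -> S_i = 899 + 6*i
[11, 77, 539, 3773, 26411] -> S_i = 11*7^i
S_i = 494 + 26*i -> [494, 520, 546, 572, 598]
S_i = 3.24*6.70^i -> [3.24, 21.71, 145.44, 974.47, 6528.96]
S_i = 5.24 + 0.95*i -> [5.24, 6.19, 7.14, 8.09, 9.04]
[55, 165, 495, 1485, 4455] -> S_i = 55*3^i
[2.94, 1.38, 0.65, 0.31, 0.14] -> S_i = 2.94*0.47^i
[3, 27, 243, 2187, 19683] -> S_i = 3*9^i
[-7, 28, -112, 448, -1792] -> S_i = -7*-4^i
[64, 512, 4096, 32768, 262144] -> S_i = 64*8^i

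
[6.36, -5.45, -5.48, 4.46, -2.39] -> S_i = Random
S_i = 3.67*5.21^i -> [3.67, 19.12, 99.62, 519.01, 2704.06]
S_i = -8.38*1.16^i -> [-8.38, -9.72, -11.28, -13.08, -15.17]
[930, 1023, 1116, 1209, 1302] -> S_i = 930 + 93*i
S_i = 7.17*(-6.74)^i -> [7.17, -48.33, 325.72, -2195.33, 14796.49]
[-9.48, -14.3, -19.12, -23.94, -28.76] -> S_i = -9.48 + -4.82*i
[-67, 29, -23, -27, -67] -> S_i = Random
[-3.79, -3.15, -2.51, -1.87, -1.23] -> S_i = -3.79 + 0.64*i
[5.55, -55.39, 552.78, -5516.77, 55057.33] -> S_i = 5.55*(-9.98)^i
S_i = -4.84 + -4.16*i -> [-4.84, -9.0, -13.16, -17.32, -21.48]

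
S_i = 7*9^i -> [7, 63, 567, 5103, 45927]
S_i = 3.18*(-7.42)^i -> [3.18, -23.6, 175.08, -1299.09, 9639.24]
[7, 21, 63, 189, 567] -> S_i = 7*3^i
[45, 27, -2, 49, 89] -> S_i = Random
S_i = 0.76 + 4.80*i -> [0.76, 5.56, 10.36, 15.16, 19.96]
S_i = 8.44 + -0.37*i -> [8.44, 8.07, 7.7, 7.33, 6.96]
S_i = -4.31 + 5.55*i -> [-4.31, 1.24, 6.79, 12.34, 17.89]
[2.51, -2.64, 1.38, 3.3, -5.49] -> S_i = Random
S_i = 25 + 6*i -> [25, 31, 37, 43, 49]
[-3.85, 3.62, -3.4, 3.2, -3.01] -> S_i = -3.85*(-0.94)^i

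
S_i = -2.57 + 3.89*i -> [-2.57, 1.32, 5.21, 9.1, 12.99]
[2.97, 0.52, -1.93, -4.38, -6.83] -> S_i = 2.97 + -2.45*i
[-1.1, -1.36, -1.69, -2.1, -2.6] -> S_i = -1.10*1.24^i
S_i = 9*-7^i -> [9, -63, 441, -3087, 21609]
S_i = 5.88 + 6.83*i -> [5.88, 12.71, 19.54, 26.37, 33.2]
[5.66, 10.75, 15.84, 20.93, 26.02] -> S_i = 5.66 + 5.09*i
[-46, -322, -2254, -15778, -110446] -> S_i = -46*7^i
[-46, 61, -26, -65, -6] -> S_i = Random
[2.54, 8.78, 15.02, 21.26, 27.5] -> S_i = 2.54 + 6.24*i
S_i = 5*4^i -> [5, 20, 80, 320, 1280]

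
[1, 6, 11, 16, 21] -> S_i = 1 + 5*i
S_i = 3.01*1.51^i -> [3.01, 4.55, 6.86, 10.36, 15.65]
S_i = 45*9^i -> [45, 405, 3645, 32805, 295245]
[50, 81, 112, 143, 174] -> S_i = 50 + 31*i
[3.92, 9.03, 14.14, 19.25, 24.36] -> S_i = 3.92 + 5.11*i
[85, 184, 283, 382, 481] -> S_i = 85 + 99*i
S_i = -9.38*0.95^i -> [-9.38, -8.91, -8.47, -8.04, -7.64]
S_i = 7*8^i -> [7, 56, 448, 3584, 28672]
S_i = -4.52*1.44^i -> [-4.52, -6.51, -9.37, -13.5, -19.44]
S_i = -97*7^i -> [-97, -679, -4753, -33271, -232897]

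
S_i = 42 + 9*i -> [42, 51, 60, 69, 78]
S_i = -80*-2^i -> [-80, 160, -320, 640, -1280]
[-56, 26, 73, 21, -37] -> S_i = Random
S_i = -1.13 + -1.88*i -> [-1.13, -3.01, -4.89, -6.77, -8.65]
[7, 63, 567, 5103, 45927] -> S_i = 7*9^i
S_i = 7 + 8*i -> [7, 15, 23, 31, 39]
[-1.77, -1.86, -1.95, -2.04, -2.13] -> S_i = -1.77 + -0.09*i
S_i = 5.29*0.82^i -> [5.29, 4.34, 3.56, 2.92, 2.39]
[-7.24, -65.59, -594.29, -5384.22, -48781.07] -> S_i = -7.24*9.06^i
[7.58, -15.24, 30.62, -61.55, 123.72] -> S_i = 7.58*(-2.01)^i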